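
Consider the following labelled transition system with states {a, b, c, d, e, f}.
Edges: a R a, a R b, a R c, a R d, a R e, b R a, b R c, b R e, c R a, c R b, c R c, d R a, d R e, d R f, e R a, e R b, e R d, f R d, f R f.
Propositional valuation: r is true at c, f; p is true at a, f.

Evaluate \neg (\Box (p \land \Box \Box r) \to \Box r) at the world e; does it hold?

At e: \Box (p \land \Box \Box r) \to \Box r is true, so \neg (\Box (p \land \Box \Box r) \to \Box r) is false.
  At e: \Box (p \land \Box \Box r) is false, \Box r is false, so \Box (p \land \Box \Box r) \to \Box r is true.
    At e: \Box (p \land \Box \Box r) requires p \land \Box \Box r at every successor {a, b, d}.
      p \land \Box \Box r fails at a, so \Box (p \land \Box \Box r) is false at e.
    At e: \Box r requires r at every successor {a, b, d}.
      r fails at a, so \Box r is false at e.

No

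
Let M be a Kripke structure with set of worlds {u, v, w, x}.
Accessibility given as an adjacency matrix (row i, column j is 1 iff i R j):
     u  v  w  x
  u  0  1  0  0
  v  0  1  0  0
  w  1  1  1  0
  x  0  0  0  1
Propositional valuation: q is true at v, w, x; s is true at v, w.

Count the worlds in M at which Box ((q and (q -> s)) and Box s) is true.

2

Let φ = Box ((q and (q -> s)) and Box s). Evaluate φ at each world:
  u (successors {v}): φ is true.
  v (successors {v}): φ is true.
  w (successors {u, v, w}): φ is false.
  x (successors {x}): φ is false.
For instance, at v:
  At v: Box ((q and (q -> s)) and Box s) requires (q and (q -> s)) and Box s at every successor {v}.
      At v: q and (q -> s) is true, Box s is true, so (q and (q -> s)) and Box s is true.
  So Box ((q and (q -> s)) and Box s) is true at v.
Satisfying worlds: {u, v}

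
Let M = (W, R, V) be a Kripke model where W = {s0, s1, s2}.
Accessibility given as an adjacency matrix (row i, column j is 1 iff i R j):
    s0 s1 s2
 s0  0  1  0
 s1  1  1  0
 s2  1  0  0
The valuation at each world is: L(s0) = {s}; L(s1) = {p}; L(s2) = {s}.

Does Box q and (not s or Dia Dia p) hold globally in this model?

Let φ = Box q and (not s or Dia Dia p). Evaluate φ at each world:
  s0 (successors {s1}): φ is false.
  s1 (successors {s0, s1}): φ is false.
  s2 (successors {s0}): φ is false.
Detail at s0 (counterexample):
  At s0: Box q is false, not s or Dia Dia p is true, so Box q and (not s or Dia Dia p) is false.
    At s0: Box q requires q at every successor {s1}.
      q fails at s1, so Box q is false at s0.
    At s0: not s is false, Dia Dia p is true, so not s or Dia Dia p is true.
      At s0: Dia Dia p requires Dia p at some successor in {s1}.
        Dia p holds at s1, so Dia Dia p is true at s0.

No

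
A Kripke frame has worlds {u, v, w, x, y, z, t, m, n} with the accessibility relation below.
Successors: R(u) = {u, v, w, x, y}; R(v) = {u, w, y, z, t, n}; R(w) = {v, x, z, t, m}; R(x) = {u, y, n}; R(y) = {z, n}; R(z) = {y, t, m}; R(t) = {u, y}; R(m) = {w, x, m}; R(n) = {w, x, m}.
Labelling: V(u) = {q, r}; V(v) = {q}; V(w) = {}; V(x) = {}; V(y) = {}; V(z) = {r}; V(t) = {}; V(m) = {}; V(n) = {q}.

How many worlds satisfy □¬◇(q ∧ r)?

1

Let φ = □¬◇(q ∧ r). Evaluate φ at each world:
  u (successors {u, v, w, x, y}): φ is false.
  v (successors {u, w, y, z, t, n}): φ is false.
  w (successors {v, x, z, t, m}): φ is false.
  x (successors {u, y, n}): φ is false.
  y (successors {z, n}): φ is true.
  z (successors {y, t, m}): φ is false.
  t (successors {u, y}): φ is false.
  m (successors {w, x, m}): φ is false.
  n (successors {w, x, m}): φ is false.
For instance, at v:
  At v: □¬◇(q ∧ r) requires ¬◇(q ∧ r) at every successor {u, w, y, z, t, n}.
    ¬◇(q ∧ r) fails at u, so □¬◇(q ∧ r) is false at v.
      At u: ◇(q ∧ r) is true, so ¬◇(q ∧ r) is false.
Satisfying worlds: {y}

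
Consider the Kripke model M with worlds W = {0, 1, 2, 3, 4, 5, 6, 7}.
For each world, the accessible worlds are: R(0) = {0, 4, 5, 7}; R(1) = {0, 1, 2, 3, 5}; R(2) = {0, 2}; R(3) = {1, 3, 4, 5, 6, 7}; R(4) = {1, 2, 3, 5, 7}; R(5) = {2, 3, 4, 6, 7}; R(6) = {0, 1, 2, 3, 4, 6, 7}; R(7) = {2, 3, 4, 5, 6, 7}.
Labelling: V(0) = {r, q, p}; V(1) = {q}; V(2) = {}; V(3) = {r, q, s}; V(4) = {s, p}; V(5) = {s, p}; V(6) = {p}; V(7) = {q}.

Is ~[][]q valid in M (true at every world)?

Recall that []ψ holds at a world iff ψ holds at every accessible world, and <>ψ holds iff ψ holds at some accessible world.
Let φ = ~[][]q. Evaluate φ at each world:
  0 (successors {0, 4, 5, 7}): φ is true.
  1 (successors {0, 1, 2, 3, 5}): φ is true.
  2 (successors {0, 2}): φ is true.
  3 (successors {1, 3, 4, 5, 6, 7}): φ is true.
  4 (successors {1, 2, 3, 5, 7}): φ is true.
  5 (successors {2, 3, 4, 6, 7}): φ is true.
  6 (successors {0, 1, 2, 3, 4, 6, 7}): φ is true.
  7 (successors {2, 3, 4, 5, 6, 7}): φ is true.
For instance, at 4:
  At 4: [][]q is false, so ~[][]q is true.
    At 4: [][]q requires []q at every successor {1, 2, 3, 5, 7}.
      []q fails at 1, so [][]q is false at 4.

Yes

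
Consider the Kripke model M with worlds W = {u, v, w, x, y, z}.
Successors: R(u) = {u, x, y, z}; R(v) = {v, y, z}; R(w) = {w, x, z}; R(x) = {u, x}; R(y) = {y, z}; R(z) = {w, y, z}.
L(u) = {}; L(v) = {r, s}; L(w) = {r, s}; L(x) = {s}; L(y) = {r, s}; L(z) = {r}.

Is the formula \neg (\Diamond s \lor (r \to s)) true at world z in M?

No

Recall that \Diamond ψ holds at a world iff ψ holds at some accessible world.
At z: \Diamond s \lor (r \to s) is true, so \neg (\Diamond s \lor (r \to s)) is false.
  At z: \Diamond s is true, r \to s is false, so \Diamond s \lor (r \to s) is true.
    At z: \Diamond s requires s at some successor in {w, y, z}.
      s holds at w, so \Diamond s is true at z.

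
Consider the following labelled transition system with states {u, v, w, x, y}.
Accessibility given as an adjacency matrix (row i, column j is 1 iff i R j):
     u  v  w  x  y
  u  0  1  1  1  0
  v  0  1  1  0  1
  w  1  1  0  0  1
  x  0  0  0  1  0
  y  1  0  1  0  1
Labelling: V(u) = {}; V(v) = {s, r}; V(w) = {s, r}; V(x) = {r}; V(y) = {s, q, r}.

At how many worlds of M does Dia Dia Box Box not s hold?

4

Recall that Box ψ holds at a world iff ψ holds at every accessible world, and Dia ψ holds iff ψ holds at some accessible world.
Let φ = Dia Dia Box Box not s. Evaluate φ at each world:
  u (successors {v, w, x}): φ is true.
  v (successors {v, w, y}): φ is false.
  w (successors {u, v, y}): φ is true.
  x (successors {x}): φ is true.
  y (successors {u, w, y}): φ is true.
For instance, at u:
  At u: Dia Dia Box Box not s requires Dia Box Box not s at some successor in {v, w, x}.
    Dia Box Box not s holds at x, so Dia Dia Box Box not s is true at u.
      At x: Dia Box Box not s requires Box Box not s at some successor in {x}.
        Box Box not s holds at x, so Dia Box Box not s is true at x.
Satisfying worlds: {u, w, x, y}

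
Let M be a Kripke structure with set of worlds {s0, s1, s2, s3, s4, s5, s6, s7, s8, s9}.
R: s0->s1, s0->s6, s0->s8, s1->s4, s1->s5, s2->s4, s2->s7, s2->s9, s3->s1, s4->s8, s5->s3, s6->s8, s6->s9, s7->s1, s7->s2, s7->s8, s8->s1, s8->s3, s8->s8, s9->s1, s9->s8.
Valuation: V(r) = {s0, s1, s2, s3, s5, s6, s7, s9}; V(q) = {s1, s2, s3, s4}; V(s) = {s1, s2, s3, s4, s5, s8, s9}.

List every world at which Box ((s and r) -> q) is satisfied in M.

Let φ = Box ((s and r) -> q). Evaluate φ at each world:
  s0 (successors {s1, s6, s8}): φ is true.
  s1 (successors {s4, s5}): φ is false.
  s2 (successors {s4, s7, s9}): φ is false.
  s3 (successors {s1}): φ is true.
  s4 (successors {s8}): φ is true.
  s5 (successors {s3}): φ is true.
  s6 (successors {s8, s9}): φ is false.
  s7 (successors {s1, s2, s8}): φ is true.
  s8 (successors {s1, s3, s8}): φ is true.
  s9 (successors {s1, s8}): φ is true.
For instance, at s3:
  At s3: Box ((s and r) -> q) requires (s and r) -> q at every successor {s1}.
    At s1: (s and r) -> q is true.
  So Box ((s and r) -> q) is true at s3.
Satisfying worlds: {s0, s3, s4, s5, s7, s8, s9}

s0, s3, s4, s5, s7, s8, s9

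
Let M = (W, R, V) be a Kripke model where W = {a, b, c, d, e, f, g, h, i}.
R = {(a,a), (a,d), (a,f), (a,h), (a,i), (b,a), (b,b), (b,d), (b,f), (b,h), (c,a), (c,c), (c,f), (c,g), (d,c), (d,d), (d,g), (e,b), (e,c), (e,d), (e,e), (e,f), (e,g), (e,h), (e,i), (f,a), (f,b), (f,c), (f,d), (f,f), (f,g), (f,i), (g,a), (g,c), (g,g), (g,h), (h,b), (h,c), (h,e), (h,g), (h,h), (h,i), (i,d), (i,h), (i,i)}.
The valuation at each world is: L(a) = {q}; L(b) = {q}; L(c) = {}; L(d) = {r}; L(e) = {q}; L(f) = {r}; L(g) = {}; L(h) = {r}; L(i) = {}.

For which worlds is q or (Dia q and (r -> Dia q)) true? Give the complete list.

a, b, c, e, f, g, h

Let φ = q or (Dia q and (r -> Dia q)). Evaluate φ at each world:
  a (successors {a, d, f, h, i}): φ is true.
  b (successors {a, b, d, f, h}): φ is true.
  c (successors {a, c, f, g}): φ is true.
  d (successors {c, d, g}): φ is false.
  e (successors {b, c, d, e, f, g, h, i}): φ is true.
  f (successors {a, b, c, d, f, g, i}): φ is true.
  g (successors {a, c, g, h}): φ is true.
  h (successors {b, c, e, g, h, i}): φ is true.
  i (successors {d, h, i}): φ is false.
For instance, at c:
  At c: q is false, Dia q and (r -> Dia q) is true, so q or (Dia q and (r -> Dia q)) is true.
    At c: Dia q is true, r -> Dia q is true, so Dia q and (r -> Dia q) is true.
      At c: Dia q requires q at some successor in {a, c, f, g}.
        q holds at a, so Dia q is true at c.
      At c: r is false, Dia q is true, so r -> Dia q is true.
Satisfying worlds: {a, b, c, e, f, g, h}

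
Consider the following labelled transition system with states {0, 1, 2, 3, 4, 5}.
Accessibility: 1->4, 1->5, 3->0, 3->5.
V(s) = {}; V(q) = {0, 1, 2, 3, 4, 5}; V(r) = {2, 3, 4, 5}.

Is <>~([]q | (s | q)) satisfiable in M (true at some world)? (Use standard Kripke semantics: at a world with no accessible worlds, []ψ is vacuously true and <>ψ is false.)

No

Recall that []ψ holds at a world iff ψ holds at every accessible world, and <>ψ holds iff ψ holds at some accessible world.
Let φ = <>~([]q | (s | q)). Evaluate φ at each world:
  0 (successors ∅): φ is false.
  1 (successors {4, 5}): φ is false.
  2 (successors ∅): φ is false.
  3 (successors {0, 5}): φ is false.
  4 (successors ∅): φ is false.
  5 (successors ∅): φ is false.
For instance, at 3:
  At 3: <>~([]q | (s | q)) requires ~([]q | (s | q)) at some successor in {0, 5}.
    At 0: ~([]q | (s | q)) is false.
    At 5: ~([]q | (s | q)) is false.
  So <>~([]q | (s | q)) is false at 3.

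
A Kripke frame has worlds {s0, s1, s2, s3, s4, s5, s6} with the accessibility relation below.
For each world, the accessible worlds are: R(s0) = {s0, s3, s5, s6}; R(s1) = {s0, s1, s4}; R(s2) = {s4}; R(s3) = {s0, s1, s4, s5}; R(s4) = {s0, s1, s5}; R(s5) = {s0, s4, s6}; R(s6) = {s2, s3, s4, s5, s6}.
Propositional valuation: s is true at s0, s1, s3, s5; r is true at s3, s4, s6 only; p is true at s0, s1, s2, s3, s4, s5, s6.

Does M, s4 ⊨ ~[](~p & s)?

Yes

Recall that []ψ holds at a world iff ψ holds at every accessible world, and <>ψ holds iff ψ holds at some accessible world.
At s4: [](~p & s) is false, so ~[](~p & s) is true.
  At s4: [](~p & s) requires ~p & s at every successor {s0, s1, s5}.
    ~p & s fails at s0, so [](~p & s) is false at s4.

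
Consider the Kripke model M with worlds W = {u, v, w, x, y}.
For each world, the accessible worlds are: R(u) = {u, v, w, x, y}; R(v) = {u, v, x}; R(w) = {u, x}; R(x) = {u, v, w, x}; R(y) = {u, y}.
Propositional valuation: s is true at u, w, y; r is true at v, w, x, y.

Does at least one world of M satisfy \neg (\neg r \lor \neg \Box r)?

No

Let φ = \neg (\neg r \lor \neg \Box r). Evaluate φ at each world:
  u (successors {u, v, w, x, y}): φ is false.
  v (successors {u, v, x}): φ is false.
  w (successors {u, x}): φ is false.
  x (successors {u, v, w, x}): φ is false.
  y (successors {u, y}): φ is false.
For instance, at w:
  At w: \neg r \lor \neg \Box r is true, so \neg (\neg r \lor \neg \Box r) is false.
    At w: \neg r is false, \neg \Box r is true, so \neg r \lor \neg \Box r is true.
      At w: \Box r is false, so \neg \Box r is true.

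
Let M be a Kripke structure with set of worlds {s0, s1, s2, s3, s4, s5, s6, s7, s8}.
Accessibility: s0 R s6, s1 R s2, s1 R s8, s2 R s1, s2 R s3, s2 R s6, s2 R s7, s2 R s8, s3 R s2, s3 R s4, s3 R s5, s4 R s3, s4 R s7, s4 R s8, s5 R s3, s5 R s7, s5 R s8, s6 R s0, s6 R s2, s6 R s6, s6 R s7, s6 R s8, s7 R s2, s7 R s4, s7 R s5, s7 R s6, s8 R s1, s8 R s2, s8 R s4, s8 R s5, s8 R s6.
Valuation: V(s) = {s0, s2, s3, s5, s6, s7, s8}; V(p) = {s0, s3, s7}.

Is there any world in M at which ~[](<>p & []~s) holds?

Yes

Let φ = ~[](<>p & []~s). Evaluate φ at each world:
  s0 (successors {s6}): φ is true.
  s1 (successors {s2, s8}): φ is true.
  s2 (successors {s1, s3, s6, s7, s8}): φ is true.
  s3 (successors {s2, s4, s5}): φ is true.
  s4 (successors {s3, s7, s8}): φ is true.
  s5 (successors {s3, s7, s8}): φ is true.
  s6 (successors {s0, s2, s6, s7, s8}): φ is true.
  s7 (successors {s2, s4, s5, s6}): φ is true.
  s8 (successors {s1, s2, s4, s5, s6}): φ is true.
Detail at s0 (witness):
  At s0: [](<>p & []~s) is false, so ~[](<>p & []~s) is true.
    At s0: [](<>p & []~s) requires <>p & []~s at every successor {s6}.
      <>p & []~s fails at s6, so [](<>p & []~s) is false at s0.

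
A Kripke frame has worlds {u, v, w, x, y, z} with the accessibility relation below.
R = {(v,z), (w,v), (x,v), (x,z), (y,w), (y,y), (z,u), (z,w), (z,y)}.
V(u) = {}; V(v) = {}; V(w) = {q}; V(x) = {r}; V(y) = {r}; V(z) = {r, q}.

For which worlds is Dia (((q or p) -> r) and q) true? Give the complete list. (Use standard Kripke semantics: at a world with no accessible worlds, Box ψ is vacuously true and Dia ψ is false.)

v, x

Let φ = Dia (((q or p) -> r) and q). Evaluate φ at each world:
  u (successors ∅): φ is false.
  v (successors {z}): φ is true.
  w (successors {v}): φ is false.
  x (successors {v, z}): φ is true.
  y (successors {w, y}): φ is false.
  z (successors {u, w, y}): φ is false.
For instance, at y:
  At y: Dia (((q or p) -> r) and q) requires ((q or p) -> r) and q at some successor in {w, y}.
    At w: ((q or p) -> r) and q is false.
    At y: ((q or p) -> r) and q is false.
  So Dia (((q or p) -> r) and q) is false at y.
Satisfying worlds: {v, x}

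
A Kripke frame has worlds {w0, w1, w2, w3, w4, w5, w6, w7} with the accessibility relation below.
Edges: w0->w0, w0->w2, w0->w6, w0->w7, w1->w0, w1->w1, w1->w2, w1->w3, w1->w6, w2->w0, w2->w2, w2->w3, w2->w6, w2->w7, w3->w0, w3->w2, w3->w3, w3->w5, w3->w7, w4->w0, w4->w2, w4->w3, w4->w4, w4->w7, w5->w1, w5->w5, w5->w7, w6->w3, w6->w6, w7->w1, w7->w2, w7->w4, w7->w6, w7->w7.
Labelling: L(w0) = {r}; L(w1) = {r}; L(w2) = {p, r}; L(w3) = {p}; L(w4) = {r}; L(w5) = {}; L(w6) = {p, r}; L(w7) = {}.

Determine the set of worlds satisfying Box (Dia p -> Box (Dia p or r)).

Let φ = Box (Dia p -> Box (Dia p or r)). Evaluate φ at each world:
  w0 (successors {w0, w2, w6, w7}): φ is true.
  w1 (successors {w0, w1, w2, w3, w6}): φ is false.
  w2 (successors {w0, w2, w3, w6, w7}): φ is false.
  w3 (successors {w0, w2, w3, w5, w7}): φ is false.
  w4 (successors {w0, w2, w3, w4, w7}): φ is false.
  w5 (successors {w1, w5, w7}): φ is true.
  w6 (successors {w3, w6}): φ is false.
  w7 (successors {w1, w2, w4, w6, w7}): φ is true.
For instance, at w1:
  At w1: Box (Dia p -> Box (Dia p or r)) requires Dia p -> Box (Dia p or r) at every successor {w0, w1, w2, w3, w6}.
    Dia p -> Box (Dia p or r) fails at w3, so Box (Dia p -> Box (Dia p or r)) is false at w1.
      At w3: Dia p is true, Box (Dia p or r) is false, so Dia p -> Box (Dia p or r) is false.
Satisfying worlds: {w0, w5, w7}

w0, w5, w7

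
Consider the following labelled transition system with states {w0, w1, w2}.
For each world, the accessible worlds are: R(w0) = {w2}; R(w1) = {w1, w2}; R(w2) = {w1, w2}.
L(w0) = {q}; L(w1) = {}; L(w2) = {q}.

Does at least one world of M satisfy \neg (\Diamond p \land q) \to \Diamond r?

Recall that \Diamond ψ holds at a world iff ψ holds at some accessible world.
Let φ = \neg (\Diamond p \land q) \to \Diamond r. Evaluate φ at each world:
  w0 (successors {w2}): φ is false.
  w1 (successors {w1, w2}): φ is false.
  w2 (successors {w1, w2}): φ is false.
For instance, at w1:
  At w1: \neg (\Diamond p \land q) is true, \Diamond r is false, so \neg (\Diamond p \land q) \to \Diamond r is false.
    At w1: \Diamond p \land q is false, so \neg (\Diamond p \land q) is true.
      At w1: \Diamond p is false, q is false, so \Diamond p \land q is false.
    At w1: \Diamond r requires r at some successor in {w1, w2}.
      At w1: r is false.
      At w2: r is false.
    So \Diamond r is false at w1.

No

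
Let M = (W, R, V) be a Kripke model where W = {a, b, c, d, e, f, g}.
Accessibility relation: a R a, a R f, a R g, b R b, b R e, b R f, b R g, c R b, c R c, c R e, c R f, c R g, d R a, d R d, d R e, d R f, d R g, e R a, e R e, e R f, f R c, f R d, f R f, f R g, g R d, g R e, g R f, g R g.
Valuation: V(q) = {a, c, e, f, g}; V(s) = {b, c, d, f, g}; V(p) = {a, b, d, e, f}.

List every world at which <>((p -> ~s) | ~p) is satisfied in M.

Let φ = <>((p -> ~s) | ~p). Evaluate φ at each world:
  a (successors {a, f, g}): φ is true.
  b (successors {b, e, f, g}): φ is true.
  c (successors {b, c, e, f, g}): φ is true.
  d (successors {a, d, e, f, g}): φ is true.
  e (successors {a, e, f}): φ is true.
  f (successors {c, d, f, g}): φ is true.
  g (successors {d, e, f, g}): φ is true.
For instance, at c:
  At c: <>((p -> ~s) | ~p) requires (p -> ~s) | ~p at some successor in {b, c, e, f, g}.
    (p -> ~s) | ~p holds at c, so <>((p -> ~s) | ~p) is true at c.
Satisfying worlds: {a, b, c, d, e, f, g}

a, b, c, d, e, f, g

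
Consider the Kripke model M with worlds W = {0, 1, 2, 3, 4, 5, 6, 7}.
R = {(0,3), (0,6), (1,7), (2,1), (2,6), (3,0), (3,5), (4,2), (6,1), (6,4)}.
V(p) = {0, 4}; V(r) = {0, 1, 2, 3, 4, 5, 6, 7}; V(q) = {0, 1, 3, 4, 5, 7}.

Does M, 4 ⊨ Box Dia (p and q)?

No

At 4: Box Dia (p and q) requires Dia (p and q) at every successor {2}.
  Dia (p and q) fails at 2, so Box Dia (p and q) is false at 4.
    At 2: Dia (p and q) requires p and q at some successor in {1, 6}.
      At 1: p and q is false.
      At 6: p and q is false.
    So Dia (p and q) is false at 2.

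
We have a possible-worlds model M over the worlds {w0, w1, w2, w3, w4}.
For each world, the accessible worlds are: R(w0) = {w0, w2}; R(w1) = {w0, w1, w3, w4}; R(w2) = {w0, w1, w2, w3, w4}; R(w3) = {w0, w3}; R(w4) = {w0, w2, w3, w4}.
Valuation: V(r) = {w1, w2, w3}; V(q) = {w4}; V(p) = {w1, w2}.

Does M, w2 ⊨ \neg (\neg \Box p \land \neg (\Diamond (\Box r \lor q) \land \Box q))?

At w2: \neg \Box p \land \neg (\Diamond (\Box r \lor q) \land \Box q) is true, so \neg (\neg \Box p \land \neg (\Diamond (\Box r \lor q) \land \Box q)) is false.
  At w2: \neg \Box p is true, \neg (\Diamond (\Box r \lor q) \land \Box q) is true, so \neg \Box p \land \neg (\Diamond (\Box r \lor q) \land \Box q) is true.
    At w2: \Box p is false, so \neg \Box p is true.
      At w2: \Box p requires p at every successor {w0, w1, w2, w3, w4}.
        p fails at w0, so \Box p is false at w2.
    At w2: \Diamond (\Box r \lor q) \land \Box q is false, so \neg (\Diamond (\Box r \lor q) \land \Box q) is true.
      At w2: \Diamond (\Box r \lor q) is true, \Box q is false, so \Diamond (\Box r \lor q) \land \Box q is false.

No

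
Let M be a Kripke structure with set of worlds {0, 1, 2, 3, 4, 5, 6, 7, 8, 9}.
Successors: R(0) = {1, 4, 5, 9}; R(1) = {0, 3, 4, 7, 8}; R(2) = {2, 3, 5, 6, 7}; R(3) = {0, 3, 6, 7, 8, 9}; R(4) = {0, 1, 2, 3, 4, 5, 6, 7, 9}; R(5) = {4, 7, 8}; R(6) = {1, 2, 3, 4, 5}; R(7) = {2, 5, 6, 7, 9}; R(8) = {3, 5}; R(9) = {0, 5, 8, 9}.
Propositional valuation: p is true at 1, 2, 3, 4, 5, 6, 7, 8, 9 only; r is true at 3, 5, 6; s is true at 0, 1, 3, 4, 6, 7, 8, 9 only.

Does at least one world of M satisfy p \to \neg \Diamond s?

Let φ = p \to \neg \Diamond s. Evaluate φ at each world:
  0 (successors {1, 4, 5, 9}): φ is true.
  1 (successors {0, 3, 4, 7, 8}): φ is false.
  2 (successors {2, 3, 5, 6, 7}): φ is false.
  3 (successors {0, 3, 6, 7, 8, 9}): φ is false.
  4 (successors {0, 1, 2, 3, 4, 5, 6, 7, 9}): φ is false.
  5 (successors {4, 7, 8}): φ is false.
  6 (successors {1, 2, 3, 4, 5}): φ is false.
  7 (successors {2, 5, 6, 7, 9}): φ is false.
  8 (successors {3, 5}): φ is false.
  9 (successors {0, 5, 8, 9}): φ is false.
Detail at 0 (witness):
  At 0: p is false, \neg \Diamond s is false, so p \to \neg \Diamond s is true.
    At 0: \Diamond s is true, so \neg \Diamond s is false.
      At 0: \Diamond s requires s at some successor in {1, 4, 5, 9}.
        s holds at 1, so \Diamond s is true at 0.

Yes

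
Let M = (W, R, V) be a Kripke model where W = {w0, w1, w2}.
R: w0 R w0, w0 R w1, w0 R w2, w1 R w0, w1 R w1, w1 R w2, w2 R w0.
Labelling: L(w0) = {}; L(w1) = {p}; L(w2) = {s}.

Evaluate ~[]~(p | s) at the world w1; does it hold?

At w1: []~(p | s) is false, so ~[]~(p | s) is true.
  At w1: []~(p | s) requires ~(p | s) at every successor {w0, w1, w2}.
    ~(p | s) fails at w1, so []~(p | s) is false at w1.

Yes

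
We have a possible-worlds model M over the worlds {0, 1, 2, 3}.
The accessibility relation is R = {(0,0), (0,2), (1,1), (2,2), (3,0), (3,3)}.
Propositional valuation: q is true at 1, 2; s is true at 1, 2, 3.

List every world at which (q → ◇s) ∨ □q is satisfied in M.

Recall that □ψ holds at a world iff ψ holds at every accessible world, and ◇ψ holds iff ψ holds at some accessible world.
Let φ = (q → ◇s) ∨ □q. Evaluate φ at each world:
  0 (successors {0, 2}): φ is true.
  1 (successors {1}): φ is true.
  2 (successors {2}): φ is true.
  3 (successors {0, 3}): φ is true.
For instance, at 2:
  At 2: q → ◇s is true, □q is true, so (q → ◇s) ∨ □q is true.
    At 2: q is true, ◇s is true, so q → ◇s is true.
      At 2: ◇s requires s at some successor in {2}.
        s holds at 2, so ◇s is true at 2.
    At 2: □q requires q at every successor {2}.
      At 2: q is true.
    So □q is true at 2.
Satisfying worlds: {0, 1, 2, 3}

0, 1, 2, 3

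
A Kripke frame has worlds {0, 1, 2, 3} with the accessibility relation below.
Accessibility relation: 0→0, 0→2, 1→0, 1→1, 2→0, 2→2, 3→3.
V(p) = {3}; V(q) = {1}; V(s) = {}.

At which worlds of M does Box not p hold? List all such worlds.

Let φ = Box not p. Evaluate φ at each world:
  0 (successors {0, 2}): φ is true.
  1 (successors {0, 1}): φ is true.
  2 (successors {0, 2}): φ is true.
  3 (successors {3}): φ is false.
For instance, at 1:
  At 1: Box not p requires not p at every successor {0, 1}.
    At 0: not p is true.
    At 1: not p is true.
  So Box not p is true at 1.
Satisfying worlds: {0, 1, 2}

0, 1, 2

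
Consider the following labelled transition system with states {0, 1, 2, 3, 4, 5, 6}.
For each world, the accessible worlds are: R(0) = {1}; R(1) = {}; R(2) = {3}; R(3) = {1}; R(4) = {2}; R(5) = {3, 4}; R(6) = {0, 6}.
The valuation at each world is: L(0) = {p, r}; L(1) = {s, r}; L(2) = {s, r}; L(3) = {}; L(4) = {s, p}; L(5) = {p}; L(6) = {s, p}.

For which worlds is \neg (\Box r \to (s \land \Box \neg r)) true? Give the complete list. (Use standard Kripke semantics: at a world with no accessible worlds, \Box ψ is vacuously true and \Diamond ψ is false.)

0, 3, 4

Let φ = \neg (\Box r \to (s \land \Box \neg r)). Evaluate φ at each world:
  0 (successors {1}): φ is true.
  1 (successors ∅): φ is false.
  2 (successors {3}): φ is false.
  3 (successors {1}): φ is true.
  4 (successors {2}): φ is true.
  5 (successors {3, 4}): φ is false.
  6 (successors {0, 6}): φ is false.
For instance, at 5:
  At 5: \Box r \to (s \land \Box \neg r) is true, so \neg (\Box r \to (s \land \Box \neg r)) is false.
    At 5: \Box r is false, s \land \Box \neg r is false, so \Box r \to (s \land \Box \neg r) is true.
      At 5: \Box r requires r at every successor {3, 4}.
        r fails at 3, so \Box r is false at 5.
      At 5: s is false, \Box \neg r is true, so s \land \Box \neg r is false.
Satisfying worlds: {0, 3, 4}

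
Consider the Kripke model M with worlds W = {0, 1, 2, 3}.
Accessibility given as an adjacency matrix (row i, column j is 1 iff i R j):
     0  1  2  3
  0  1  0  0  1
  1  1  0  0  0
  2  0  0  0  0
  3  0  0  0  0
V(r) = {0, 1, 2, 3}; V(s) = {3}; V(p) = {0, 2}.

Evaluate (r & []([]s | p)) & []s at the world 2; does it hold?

Yes

Recall that []ψ holds at a world iff ψ holds at every accessible world, and <>ψ holds iff ψ holds at some accessible world.
At 2: r & []([]s | p) is true, []s is true, so (r & []([]s | p)) & []s is true.
  At 2: r is true, []([]s | p) is true, so r & []([]s | p) is true.
    At 2: no accessible worlds, so []([]s | p) holds vacuously.
  At 2: no accessible worlds, so []s holds vacuously.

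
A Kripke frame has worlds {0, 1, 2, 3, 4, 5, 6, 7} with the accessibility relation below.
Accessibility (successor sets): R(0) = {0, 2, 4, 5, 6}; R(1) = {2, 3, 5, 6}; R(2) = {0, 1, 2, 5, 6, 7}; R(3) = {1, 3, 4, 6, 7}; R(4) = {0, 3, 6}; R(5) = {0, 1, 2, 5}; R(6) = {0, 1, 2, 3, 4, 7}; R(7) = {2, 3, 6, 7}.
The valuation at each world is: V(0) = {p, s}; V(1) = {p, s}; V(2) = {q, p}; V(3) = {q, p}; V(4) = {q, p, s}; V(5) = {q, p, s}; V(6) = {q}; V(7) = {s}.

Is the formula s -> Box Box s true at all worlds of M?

Recall that Box ψ holds at a world iff ψ holds at every accessible world, and Dia ψ holds iff ψ holds at some accessible world.
Let φ = s -> Box Box s. Evaluate φ at each world:
  0 (successors {0, 2, 4, 5, 6}): φ is false.
  1 (successors {2, 3, 5, 6}): φ is false.
  2 (successors {0, 1, 2, 5, 6, 7}): φ is true.
  3 (successors {1, 3, 4, 6, 7}): φ is true.
  4 (successors {0, 3, 6}): φ is false.
  5 (successors {0, 1, 2, 5}): φ is false.
  6 (successors {0, 1, 2, 3, 4, 7}): φ is true.
  7 (successors {2, 3, 6, 7}): φ is false.
Detail at 0 (counterexample):
  At 0: s is true, Box Box s is false, so s -> Box Box s is false.
    At 0: Box Box s requires Box s at every successor {0, 2, 4, 5, 6}.
      Box s fails at 0, so Box Box s is false at 0.

No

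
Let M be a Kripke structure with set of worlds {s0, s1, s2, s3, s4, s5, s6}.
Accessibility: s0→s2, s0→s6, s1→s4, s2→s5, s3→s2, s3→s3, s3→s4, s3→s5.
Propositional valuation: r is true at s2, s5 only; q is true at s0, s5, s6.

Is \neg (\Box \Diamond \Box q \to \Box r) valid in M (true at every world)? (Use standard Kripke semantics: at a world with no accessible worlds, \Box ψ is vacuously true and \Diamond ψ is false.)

No

Let φ = \neg (\Box \Diamond \Box q \to \Box r). Evaluate φ at each world:
  s0 (successors {s2, s6}): φ is false.
  s1 (successors {s4}): φ is false.
  s2 (successors {s5}): φ is false.
  s3 (successors {s2, s3, s4, s5}): φ is false.
  s4 (successors ∅): φ is false.
  s5 (successors ∅): φ is false.
  s6 (successors ∅): φ is false.
Detail at s0 (counterexample):
  At s0: \Box \Diamond \Box q \to \Box r is true, so \neg (\Box \Diamond \Box q \to \Box r) is false.
    At s0: \Box \Diamond \Box q is false, \Box r is false, so \Box \Diamond \Box q \to \Box r is true.
      At s0: \Box \Diamond \Box q requires \Diamond \Box q at every successor {s2, s6}.
        \Diamond \Box q fails at s6, so \Box \Diamond \Box q is false at s0.
      At s0: \Box r requires r at every successor {s2, s6}.
        r fails at s6, so \Box r is false at s0.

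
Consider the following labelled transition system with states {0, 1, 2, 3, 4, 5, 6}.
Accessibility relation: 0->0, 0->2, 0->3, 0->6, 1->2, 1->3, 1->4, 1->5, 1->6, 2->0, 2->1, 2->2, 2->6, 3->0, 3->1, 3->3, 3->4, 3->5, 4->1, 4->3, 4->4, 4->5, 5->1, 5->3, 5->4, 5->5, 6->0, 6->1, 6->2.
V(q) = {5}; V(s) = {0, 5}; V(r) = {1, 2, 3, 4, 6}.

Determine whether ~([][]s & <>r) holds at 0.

Yes

At 0: [][]s & <>r is false, so ~([][]s & <>r) is true.
  At 0: [][]s is false, <>r is true, so [][]s & <>r is false.
    At 0: [][]s requires []s at every successor {0, 2, 3, 6}.
      []s fails at 0, so [][]s is false at 0.
    At 0: <>r requires r at some successor in {0, 2, 3, 6}.
      r holds at 2, so <>r is true at 0.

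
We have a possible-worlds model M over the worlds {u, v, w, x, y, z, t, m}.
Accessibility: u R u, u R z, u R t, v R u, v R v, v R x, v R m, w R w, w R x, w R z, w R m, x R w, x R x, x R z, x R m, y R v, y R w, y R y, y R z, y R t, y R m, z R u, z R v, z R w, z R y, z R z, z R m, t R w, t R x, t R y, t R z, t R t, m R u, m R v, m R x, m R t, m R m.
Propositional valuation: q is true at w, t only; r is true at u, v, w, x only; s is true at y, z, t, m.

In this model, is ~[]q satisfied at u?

At u: []q is false, so ~[]q is true.
  At u: []q requires q at every successor {u, z, t}.
    q fails at u, so []q is false at u.

Yes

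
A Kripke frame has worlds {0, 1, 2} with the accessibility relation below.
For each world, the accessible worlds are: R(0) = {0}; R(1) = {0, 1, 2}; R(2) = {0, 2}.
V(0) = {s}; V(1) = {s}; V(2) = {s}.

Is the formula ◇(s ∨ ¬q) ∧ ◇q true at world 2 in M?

At 2: ◇(s ∨ ¬q) is true, ◇q is false, so ◇(s ∨ ¬q) ∧ ◇q is false.
  At 2: ◇(s ∨ ¬q) requires s ∨ ¬q at some successor in {0, 2}.
    s ∨ ¬q holds at 0, so ◇(s ∨ ¬q) is true at 2.
  At 2: ◇q requires q at some successor in {0, 2}.
    At 0: q is false.
    At 2: q is false.
  So ◇q is false at 2.

No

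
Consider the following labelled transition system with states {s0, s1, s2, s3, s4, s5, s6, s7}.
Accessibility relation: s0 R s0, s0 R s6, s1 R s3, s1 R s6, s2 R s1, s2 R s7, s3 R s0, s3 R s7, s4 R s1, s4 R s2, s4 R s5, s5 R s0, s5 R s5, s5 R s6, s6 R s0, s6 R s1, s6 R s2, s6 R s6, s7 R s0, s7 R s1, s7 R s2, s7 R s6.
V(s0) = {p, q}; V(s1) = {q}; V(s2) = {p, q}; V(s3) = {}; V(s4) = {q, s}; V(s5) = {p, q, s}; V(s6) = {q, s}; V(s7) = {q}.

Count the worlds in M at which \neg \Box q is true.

Let φ = \neg \Box q. Evaluate φ at each world:
  s0 (successors {s0, s6}): φ is false.
  s1 (successors {s3, s6}): φ is true.
  s2 (successors {s1, s7}): φ is false.
  s3 (successors {s0, s7}): φ is false.
  s4 (successors {s1, s2, s5}): φ is false.
  s5 (successors {s0, s5, s6}): φ is false.
  s6 (successors {s0, s1, s2, s6}): φ is false.
  s7 (successors {s0, s1, s2, s6}): φ is false.
For instance, at s7:
  At s7: \Box q is true, so \neg \Box q is false.
    At s7: \Box q requires q at every successor {s0, s1, s2, s6}.
      At s0: q is true.
      At s1: q is true.
      At s2: q is true.
      At s6: q is true.
    So \Box q is true at s7.
Satisfying worlds: {s1}

1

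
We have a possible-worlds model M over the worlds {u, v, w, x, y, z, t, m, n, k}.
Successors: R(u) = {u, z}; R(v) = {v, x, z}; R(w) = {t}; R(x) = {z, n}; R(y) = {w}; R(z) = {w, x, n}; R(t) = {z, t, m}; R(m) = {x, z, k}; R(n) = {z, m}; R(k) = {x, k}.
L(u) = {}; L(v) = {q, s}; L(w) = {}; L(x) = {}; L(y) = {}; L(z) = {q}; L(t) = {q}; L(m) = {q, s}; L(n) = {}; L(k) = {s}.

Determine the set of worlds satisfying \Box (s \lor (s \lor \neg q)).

y, z, k

Let φ = \Box (s \lor (s \lor \neg q)). Evaluate φ at each world:
  u (successors {u, z}): φ is false.
  v (successors {v, x, z}): φ is false.
  w (successors {t}): φ is false.
  x (successors {z, n}): φ is false.
  y (successors {w}): φ is true.
  z (successors {w, x, n}): φ is true.
  t (successors {z, t, m}): φ is false.
  m (successors {x, z, k}): φ is false.
  n (successors {z, m}): φ is false.
  k (successors {x, k}): φ is true.
For instance, at x:
  At x: \Box (s \lor (s \lor \neg q)) requires s \lor (s \lor \neg q) at every successor {z, n}.
    s \lor (s \lor \neg q) fails at z, so \Box (s \lor (s \lor \neg q)) is false at x.
Satisfying worlds: {y, z, k}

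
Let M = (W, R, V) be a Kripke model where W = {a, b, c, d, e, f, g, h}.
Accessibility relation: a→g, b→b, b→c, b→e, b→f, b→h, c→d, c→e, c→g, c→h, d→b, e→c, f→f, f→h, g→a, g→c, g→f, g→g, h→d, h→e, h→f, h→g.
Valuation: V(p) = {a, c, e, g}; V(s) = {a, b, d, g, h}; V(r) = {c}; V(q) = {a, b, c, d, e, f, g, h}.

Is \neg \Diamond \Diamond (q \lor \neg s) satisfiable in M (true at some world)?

No

Let φ = \neg \Diamond \Diamond (q \lor \neg s). Evaluate φ at each world:
  a (successors {g}): φ is false.
  b (successors {b, c, e, f, h}): φ is false.
  c (successors {d, e, g, h}): φ is false.
  d (successors {b}): φ is false.
  e (successors {c}): φ is false.
  f (successors {f, h}): φ is false.
  g (successors {a, c, f, g}): φ is false.
  h (successors {d, e, f, g}): φ is false.
For instance, at g:
  At g: \Diamond \Diamond (q \lor \neg s) is true, so \neg \Diamond \Diamond (q \lor \neg s) is false.
    At g: \Diamond \Diamond (q \lor \neg s) requires \Diamond (q \lor \neg s) at some successor in {a, c, f, g}.
      \Diamond (q \lor \neg s) holds at a, so \Diamond \Diamond (q \lor \neg s) is true at g.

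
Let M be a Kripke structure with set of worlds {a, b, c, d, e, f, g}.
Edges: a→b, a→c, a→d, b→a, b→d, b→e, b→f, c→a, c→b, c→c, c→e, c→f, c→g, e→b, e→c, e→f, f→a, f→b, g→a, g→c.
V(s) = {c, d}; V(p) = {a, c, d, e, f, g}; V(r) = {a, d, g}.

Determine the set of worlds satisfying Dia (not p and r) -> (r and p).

a, b, c, d, e, f, g

Let φ = Dia (not p and r) -> (r and p). Evaluate φ at each world:
  a (successors {b, c, d}): φ is true.
  b (successors {a, d, e, f}): φ is true.
  c (successors {a, b, c, e, f, g}): φ is true.
  d (successors ∅): φ is true.
  e (successors {b, c, f}): φ is true.
  f (successors {a, b}): φ is true.
  g (successors {a, c}): φ is true.
For instance, at f:
  At f: Dia (not p and r) is false, r and p is false, so Dia (not p and r) -> (r and p) is true.
    At f: Dia (not p and r) requires not p and r at some successor in {a, b}.
      At a: not p and r is false.
      At b: not p and r is false.
    So Dia (not p and r) is false at f.
Satisfying worlds: {a, b, c, d, e, f, g}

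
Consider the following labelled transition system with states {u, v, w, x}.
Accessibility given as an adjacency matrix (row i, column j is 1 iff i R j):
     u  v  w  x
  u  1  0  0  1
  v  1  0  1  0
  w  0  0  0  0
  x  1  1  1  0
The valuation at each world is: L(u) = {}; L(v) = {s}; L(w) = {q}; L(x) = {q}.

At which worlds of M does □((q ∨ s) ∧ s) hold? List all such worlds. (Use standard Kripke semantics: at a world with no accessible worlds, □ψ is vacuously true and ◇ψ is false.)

Let φ = □((q ∨ s) ∧ s). Evaluate φ at each world:
  u (successors {u, x}): φ is false.
  v (successors {u, w}): φ is false.
  w (successors ∅): φ is true.
  x (successors {u, v, w}): φ is false.
For instance, at x:
  At x: □((q ∨ s) ∧ s) requires (q ∨ s) ∧ s at every successor {u, v, w}.
    (q ∨ s) ∧ s fails at u, so □((q ∨ s) ∧ s) is false at x.
Satisfying worlds: {w}

w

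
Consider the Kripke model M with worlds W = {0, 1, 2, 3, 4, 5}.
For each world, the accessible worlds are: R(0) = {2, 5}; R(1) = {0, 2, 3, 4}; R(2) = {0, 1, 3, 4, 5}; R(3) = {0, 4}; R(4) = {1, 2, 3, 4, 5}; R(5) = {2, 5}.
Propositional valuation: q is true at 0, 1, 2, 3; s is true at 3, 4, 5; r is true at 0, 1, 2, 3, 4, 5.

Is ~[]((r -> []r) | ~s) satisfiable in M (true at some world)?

Let φ = ~[]((r -> []r) | ~s). Evaluate φ at each world:
  0 (successors {2, 5}): φ is false.
  1 (successors {0, 2, 3, 4}): φ is false.
  2 (successors {0, 1, 3, 4, 5}): φ is false.
  3 (successors {0, 4}): φ is false.
  4 (successors {1, 2, 3, 4, 5}): φ is false.
  5 (successors {2, 5}): φ is false.
For instance, at 5:
  At 5: []((r -> []r) | ~s) is true, so ~[]((r -> []r) | ~s) is false.
    At 5: []((r -> []r) | ~s) requires (r -> []r) | ~s at every successor {2, 5}.
      At 2: (r -> []r) | ~s is true.
      At 5: (r -> []r) | ~s is true.
    So []((r -> []r) | ~s) is true at 5.

No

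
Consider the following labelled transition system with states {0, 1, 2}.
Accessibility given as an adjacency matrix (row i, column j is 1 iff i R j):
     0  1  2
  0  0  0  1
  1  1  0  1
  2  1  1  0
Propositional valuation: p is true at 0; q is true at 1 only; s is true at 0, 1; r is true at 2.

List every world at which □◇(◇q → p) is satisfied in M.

0

Recall that □ψ holds at a world iff ψ holds at every accessible world, and ◇ψ holds iff ψ holds at some accessible world.
Let φ = □◇(◇q → p). Evaluate φ at each world:
  0 (successors {2}): φ is true.
  1 (successors {0, 2}): φ is false.
  2 (successors {0, 1}): φ is false.
For instance, at 2:
  At 2: □◇(◇q → p) requires ◇(◇q → p) at every successor {0, 1}.
    ◇(◇q → p) fails at 0, so □◇(◇q → p) is false at 2.
      At 0: ◇(◇q → p) requires ◇q → p at some successor in {2}.
        At 2: ◇q → p is false.
      So ◇(◇q → p) is false at 0.
Satisfying worlds: {0}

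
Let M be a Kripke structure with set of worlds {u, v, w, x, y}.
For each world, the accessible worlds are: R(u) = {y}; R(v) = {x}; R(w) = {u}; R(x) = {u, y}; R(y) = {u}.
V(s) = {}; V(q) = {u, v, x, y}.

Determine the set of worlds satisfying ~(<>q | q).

Recall that <>ψ holds at a world iff ψ holds at some accessible world.
Let φ = ~(<>q | q). Evaluate φ at each world:
  u (successors {y}): φ is false.
  v (successors {x}): φ is false.
  w (successors {u}): φ is false.
  x (successors {u, y}): φ is false.
  y (successors {u}): φ is false.
For instance, at y:
  At y: <>q | q is true, so ~(<>q | q) is false.
    At y: <>q is true, q is true, so <>q | q is true.
      At y: <>q requires q at some successor in {u}.
        q holds at u, so <>q is true at y.
Satisfying worlds: none.

none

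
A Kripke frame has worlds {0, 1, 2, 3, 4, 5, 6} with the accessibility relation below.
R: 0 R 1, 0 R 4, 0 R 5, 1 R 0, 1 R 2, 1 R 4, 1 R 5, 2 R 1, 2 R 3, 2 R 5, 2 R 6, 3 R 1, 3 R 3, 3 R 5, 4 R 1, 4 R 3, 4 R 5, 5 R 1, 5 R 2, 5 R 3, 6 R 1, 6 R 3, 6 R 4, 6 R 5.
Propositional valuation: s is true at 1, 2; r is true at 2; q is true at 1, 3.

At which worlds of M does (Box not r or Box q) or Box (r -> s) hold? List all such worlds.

0, 1, 2, 3, 4, 5, 6

Let φ = (Box not r or Box q) or Box (r -> s). Evaluate φ at each world:
  0 (successors {1, 4, 5}): φ is true.
  1 (successors {0, 2, 4, 5}): φ is true.
  2 (successors {1, 3, 5, 6}): φ is true.
  3 (successors {1, 3, 5}): φ is true.
  4 (successors {1, 3, 5}): φ is true.
  5 (successors {1, 2, 3}): φ is true.
  6 (successors {1, 3, 4, 5}): φ is true.
For instance, at 0:
  At 0: Box not r or Box q is true, Box (r -> s) is true, so (Box not r or Box q) or Box (r -> s) is true.
    At 0: Box not r is true, Box q is false, so Box not r or Box q is true.
      At 0: Box not r requires not r at every successor {1, 4, 5}.
        At 1: not r is true.
        At 4: not r is true.
        At 5: not r is true.
      So Box not r is true at 0.
      At 0: Box q requires q at every successor {1, 4, 5}.
        q fails at 4, so Box q is false at 0.
    At 0: Box (r -> s) requires r -> s at every successor {1, 4, 5}.
      At 1: r -> s is true.
      At 4: r -> s is true.
      At 5: r -> s is true.
    So Box (r -> s) is true at 0.
Satisfying worlds: {0, 1, 2, 3, 4, 5, 6}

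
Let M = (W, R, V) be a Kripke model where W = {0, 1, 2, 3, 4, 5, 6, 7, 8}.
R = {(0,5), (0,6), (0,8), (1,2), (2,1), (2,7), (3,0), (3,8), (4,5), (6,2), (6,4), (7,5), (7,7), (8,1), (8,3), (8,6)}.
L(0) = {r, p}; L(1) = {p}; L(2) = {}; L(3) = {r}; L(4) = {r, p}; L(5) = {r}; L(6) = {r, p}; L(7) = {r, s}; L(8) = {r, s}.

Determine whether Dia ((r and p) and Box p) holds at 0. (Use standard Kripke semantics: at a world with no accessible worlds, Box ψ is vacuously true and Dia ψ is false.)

No

At 0: Dia ((r and p) and Box p) requires (r and p) and Box p at some successor in {5, 6, 8}.
  At 5: (r and p) and Box p is false.
  At 6: (r and p) and Box p is false.
  At 8: (r and p) and Box p is false.
So Dia ((r and p) and Box p) is false at 0.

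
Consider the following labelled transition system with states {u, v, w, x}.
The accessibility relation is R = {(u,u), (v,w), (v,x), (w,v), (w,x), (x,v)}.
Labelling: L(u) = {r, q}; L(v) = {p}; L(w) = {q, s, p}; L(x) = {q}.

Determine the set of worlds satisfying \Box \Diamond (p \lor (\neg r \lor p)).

Let φ = \Box \Diamond (p \lor (\neg r \lor p)). Evaluate φ at each world:
  u (successors {u}): φ is false.
  v (successors {w, x}): φ is true.
  w (successors {v, x}): φ is true.
  x (successors {v}): φ is true.
For instance, at w:
  At w: \Box \Diamond (p \lor (\neg r \lor p)) requires \Diamond (p \lor (\neg r \lor p)) at every successor {v, x}.
      At v: \Diamond (p \lor (\neg r \lor p)) requires p \lor (\neg r \lor p) at some successor in {w, x}.
        p \lor (\neg r \lor p) holds at w, so \Diamond (p \lor (\neg r \lor p)) is true at v.
      At x: \Diamond (p \lor (\neg r \lor p)) requires p \lor (\neg r \lor p) at some successor in {v}.
        p \lor (\neg r \lor p) holds at v, so \Diamond (p \lor (\neg r \lor p)) is true at x.
  So \Box \Diamond (p \lor (\neg r \lor p)) is true at w.
Satisfying worlds: {v, w, x}

v, w, x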